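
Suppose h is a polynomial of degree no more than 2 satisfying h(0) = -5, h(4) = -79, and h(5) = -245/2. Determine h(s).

Write h(s) = as^2 + bs + c. Substituting each data point gives a linear system:
  c = -5
  16a + 4b + c = -79
  25a + 5b + c = -245/2
Solving the system yields a = -5, b = 3/2, c = -5.
So h(s) = -5s² + (3/2)s - 5.
Check: h(5) = -245/2. ✓

h(s) = -5s^2 + (3/2)s - 5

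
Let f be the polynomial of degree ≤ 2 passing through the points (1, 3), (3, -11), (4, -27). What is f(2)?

-1

Write f(n) = an^2 + bn + c. Substituting each data point gives a linear system:
  a + b + c = 3
  9a + 3b + c = -11
  16a + 4b + c = -27
Solving the system yields a = -3, b = 5, c = 1.
So f(n) = -3n^2 + 5n + 1.
Then f(2) = -1.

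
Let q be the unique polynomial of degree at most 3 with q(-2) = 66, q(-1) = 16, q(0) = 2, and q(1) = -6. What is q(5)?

-578

Write q(x) = ax^3 + bx^2 + cx + d. Substituting each data point gives a linear system:
  -8a + 4b - 2c + d = 66
  -a + b - c + d = 16
  d = 2
  a + b + c + d = -6
Solving the system yields a = -5, b = 3, c = -6, d = 2.
So q(x) = -5x³ + 3x² - 6x + 2.
Then q(5) = -578.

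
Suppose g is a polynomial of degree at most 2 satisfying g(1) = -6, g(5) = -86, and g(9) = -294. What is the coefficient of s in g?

4

Write g(s) = as^2 + bs + c. Substituting each data point gives a linear system:
  a + b + c = -6
  25a + 5b + c = -86
  81a + 9b + c = -294
Solving the system yields a = -4, b = 4, c = -6.
So g(s) = -4s^2 + 4s - 6.
The coefficient of s is 4.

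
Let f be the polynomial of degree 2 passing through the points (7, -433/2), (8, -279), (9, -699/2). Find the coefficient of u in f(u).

Write f(u) = au^2 + bu + c. Substituting each data point gives a linear system:
  49a + 7b + c = -433/2
  64a + 8b + c = -279
  81a + 9b + c = -699/2
Solving the system yields a = -4, b = -5/2, c = -3.
So f(u) = -4u^2 - (5/2)u - 3.
The coefficient of u is -5/2.

-5/2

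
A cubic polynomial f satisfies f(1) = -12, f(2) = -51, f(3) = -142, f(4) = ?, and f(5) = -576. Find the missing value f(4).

-309

On equispaced nodes a degree-3 polynomial has vanishing fourth forward difference, so
  f(1) - 4·f(2) + 6·f(3) - 4·f(4) + f(5) = 0.
Substituting the known values and solving for f(4):
  -4·f(4) = 1236
  f(4) = -309.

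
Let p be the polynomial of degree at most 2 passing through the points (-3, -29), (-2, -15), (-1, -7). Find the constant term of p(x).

-5

Write p(x) = ax^2 + bx + c. Substituting each data point gives a linear system:
  9a - 3b + c = -29
  4a - 2b + c = -15
  a - b + c = -7
Solving the system yields a = -3, b = -1, c = -5.
So p(x) = -3x² - x - 5.
The constant term is -5.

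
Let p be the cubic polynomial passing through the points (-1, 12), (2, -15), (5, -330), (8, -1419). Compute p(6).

-583

Using the Lagrange interpolation formula with nodes -1, 2, 5, 8:
  L_0(x) = (x - 2)(x - 5)(x - 8) / -162
  L_1(x) = (x + 1)(x - 5)(x - 8) / 54
  L_2(x) = (x + 1)(x - 2)(x - 8) / -54
  L_3(x) = (x + 1)(x - 2)(x - 5) / 162
Then p(x) = 12·L_0(x) - 15·L_1(x) - 330·L_2(x) - 1419·L_3(x).
Expanding and collecting terms gives p(x) = -3x^3 + 2x^2 - 2x + 5.
Evaluating at x = 6: p(6) = -583.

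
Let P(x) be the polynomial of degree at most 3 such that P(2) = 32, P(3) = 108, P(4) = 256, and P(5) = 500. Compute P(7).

1372

Write P(x) = ax^3 + bx^2 + cx + d. Substituting each data point gives a linear system:
  8a + 4b + 2c + d = 32
  27a + 9b + 3c + d = 108
  64a + 16b + 4c + d = 256
  125a + 25b + 5c + d = 500
Solving the system yields a = 4, b = 0, c = 0, d = 0.
So P(x) = 4x^3.
Then P(7) = 1372.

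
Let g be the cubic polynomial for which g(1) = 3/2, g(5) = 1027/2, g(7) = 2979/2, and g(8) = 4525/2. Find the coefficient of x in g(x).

Write g(x) = ax^3 + bx^2 + cx + d. Substituting each data point gives a linear system:
  a + b + c + d = 3/2
  125a + 25b + 5c + d = 1027/2
  343a + 49b + 7c + d = 2979/2
  512a + 64b + 8c + d = 4525/2
Solving the system yields a = 5, b = -5, c = 3, d = -3/2.
So g(x) = 5x³ - 5x² + 3x - 3/2.
The coefficient of x is 3.

3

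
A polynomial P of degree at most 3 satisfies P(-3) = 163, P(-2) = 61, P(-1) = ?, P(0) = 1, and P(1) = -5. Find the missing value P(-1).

15

The 4 known points determine the degree-3 polynomial uniquely.
Write P(s) = as^3 + bs^2 + cs + d. Substituting each data point gives a linear system:
  -27a + 9b - 3c + d = 163
  -8a + 4b - 2c + d = 61
  d = 1
  a + b + c + d = -5
Solving the system yields a = -4, b = 4, c = -6, d = 1.
So P(s) = -4s³ + 4s² - 6s + 1.
Then P(-1) = 15.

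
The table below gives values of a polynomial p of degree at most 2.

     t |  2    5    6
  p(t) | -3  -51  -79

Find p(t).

p(t) = -3t^2 + 5t - 1

Using the Lagrange interpolation formula with nodes 2, 5, 6:
  L_0(t) = (t - 5)(t - 6) / 12
  L_1(t) = (t - 2)(t - 6) / -3
  L_2(t) = (t - 2)(t - 5) / 4
Then p(t) = -3·L_0(t) - 51·L_1(t) - 79·L_2(t).
Expanding and collecting terms gives p(t) = -3t^2 + 5t - 1.
Check: p(6) = -79. ✓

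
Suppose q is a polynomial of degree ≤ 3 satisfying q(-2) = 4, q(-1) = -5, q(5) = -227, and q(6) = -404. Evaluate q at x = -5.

223

Using the Lagrange interpolation formula with nodes -2, -1, 5, 6:
  L_0(x) = (x + 1)(x - 5)(x - 6) / -56
  L_1(x) = (x + 2)(x - 5)(x - 6) / 42
  L_2(x) = (x + 2)(x + 1)(x - 6) / -42
  L_3(x) = (x + 2)(x + 1)(x - 5) / 56
Then q(x) = 4·L_0(x) - 5·L_1(x) - 227·L_2(x) - 404·L_3(x).
Expanding and collecting terms gives q(x) = -2x^3 + 5x - 2.
Evaluating at x = -5: q(-5) = 223.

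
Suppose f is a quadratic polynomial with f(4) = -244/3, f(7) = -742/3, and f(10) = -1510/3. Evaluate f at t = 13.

Write f(t) = at^2 + bt + c. Substituting each data point gives a linear system:
  16a + 4b + c = -244/3
  49a + 7b + c = -742/3
  100a + 10b + c = -1510/3
Solving the system yields a = -5, b = -1/3, c = 0.
So f(t) = -5t² - (1/3)t.
Then f(13) = -2548/3.

-2548/3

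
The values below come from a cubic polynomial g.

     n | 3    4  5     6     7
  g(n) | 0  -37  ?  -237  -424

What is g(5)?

-112

The 4 known points determine the degree-3 polynomial uniquely.
Write g(n) = an^3 + bn^2 + cn + d. Substituting each data point gives a linear system:
  27a + 9b + 3c + d = 0
  64a + 16b + 4c + d = -37
  216a + 36b + 6c + d = -237
  343a + 49b + 7c + d = -424
Solving the system yields a = -2, b = 5, c = 2, d = 3.
So g(n) = -2n^3 + 5n^2 + 2n + 3.
Then g(5) = -112.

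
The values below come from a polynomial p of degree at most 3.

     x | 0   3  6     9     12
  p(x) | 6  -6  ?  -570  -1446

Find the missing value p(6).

On equispaced nodes a degree-3 polynomial has vanishing fourth forward difference, so
  p(0) - 4·p(3) + 6·p(6) - 4·p(9) + p(12) = 0.
Substituting the known values and solving for p(6):
  6·p(6) = -864
  p(6) = -144.

-144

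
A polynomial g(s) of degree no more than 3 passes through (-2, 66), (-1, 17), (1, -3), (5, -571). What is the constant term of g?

4

Write g(s) = as^3 + bs^2 + cs + d. Substituting each data point gives a linear system:
  -8a + 4b - 2c + d = 66
  -a + b - c + d = 17
  a + b + c + d = -3
  125a + 25b + 5c + d = -571
Solving the system yields a = -5, b = 3, c = -5, d = 4.
So g(s) = -5s³ + 3s² - 5s + 4.
The constant term is 4.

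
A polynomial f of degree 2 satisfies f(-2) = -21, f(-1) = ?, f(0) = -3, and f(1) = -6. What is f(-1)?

On equispaced nodes a degree-2 polynomial has vanishing third forward difference, so
  - f(-2) + 3·f(-1) - 3·f(0) + f(1) = 0.
Substituting the known values and solving for f(-1):
  3·f(-1) = -24
  f(-1) = -8.

-8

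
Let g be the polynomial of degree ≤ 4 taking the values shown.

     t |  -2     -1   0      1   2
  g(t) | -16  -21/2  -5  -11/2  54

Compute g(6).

4732

Write g(t) = at^4 + bt^3 + ct^2 + dt + e. Substituting each data point gives a linear system:
  16a - 8b + 4c - 2d + e = -16
  a - b + c - d + e = -21/2
  e = -5
  a + b + c + d + e = -11/2
  16a + 8b + 4c + 2d + e = 54
Solving the system yields a = 3, b = 5, c = -6, d = -5/2, e = -5.
So g(t) = 3t^4 + 5t^3 - 6t^2 - (5/2)t - 5.
Then g(6) = 4732.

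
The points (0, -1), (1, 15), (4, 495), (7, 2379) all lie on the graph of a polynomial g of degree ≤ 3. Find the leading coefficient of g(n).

6

Write g(n) = an^3 + bn^2 + cn + d. Substituting each data point gives a linear system:
  d = -1
  a + b + c + d = 15
  64a + 16b + 4c + d = 495
  343a + 49b + 7c + d = 2379
Solving the system yields a = 6, b = 6, c = 4, d = -1.
So g(n) = 6n^3 + 6n^2 + 4n - 1.
The leading coefficient is 6.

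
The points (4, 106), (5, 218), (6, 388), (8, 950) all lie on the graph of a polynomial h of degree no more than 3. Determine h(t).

h(t) = 2t^3 - t^2 - t - 2

Write h(t) = at^3 + bt^2 + ct + d. Substituting each data point gives a linear system:
  64a + 16b + 4c + d = 106
  125a + 25b + 5c + d = 218
  216a + 36b + 6c + d = 388
  512a + 64b + 8c + d = 950
Solving the system yields a = 2, b = -1, c = -1, d = -2.
So h(t) = 2t³ - t² - t - 2.
Check: h(5) = 218. ✓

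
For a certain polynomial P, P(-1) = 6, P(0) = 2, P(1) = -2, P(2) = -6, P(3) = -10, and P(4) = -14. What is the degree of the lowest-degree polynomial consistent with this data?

Forward differences of the values at t = -1, 0, 1, 2, 3, 4:
  P  : 6  2  -2  -6  -10  -14
  Δ  : -4  -4  -4  -4  -4
  Δ^2: 0  0  0  0
  Δ^3: 0  0  0
  Δ^4: 0  0
  Δ^5: 0
The first differences are constant (-4) and nonzero, while all higher differences vanish, so the minimal degree is 1.

1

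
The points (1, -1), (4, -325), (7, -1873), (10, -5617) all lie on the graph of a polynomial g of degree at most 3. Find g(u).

g(u) = -6u^3 + 4u^2 - 2u + 3

Using the Lagrange interpolation formula with nodes 1, 4, 7, 10:
  L_0(u) = (u - 4)(u - 7)(u - 10) / -162
  L_1(u) = (u - 1)(u - 7)(u - 10) / 54
  L_2(u) = (u - 1)(u - 4)(u - 10) / -54
  L_3(u) = (u - 1)(u - 4)(u - 7) / 162
Then g(u) = -1·L_0(u) - 325·L_1(u) - 1873·L_2(u) - 5617·L_3(u).
Expanding and collecting terms gives g(u) = -6u^3 + 4u^2 - 2u + 3.
Check: g(1) = -1. ✓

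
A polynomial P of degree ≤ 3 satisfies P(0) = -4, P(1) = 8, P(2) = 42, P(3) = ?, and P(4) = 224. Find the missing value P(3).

110

The 4 known points determine the degree-3 polynomial uniquely.
Write P(n) = an^3 + bn^2 + cn + d. Substituting each data point gives a linear system:
  d = -4
  a + b + c + d = 8
  8a + 4b + 2c + d = 42
  64a + 16b + 4c + d = 224
Solving the system yields a = 2, b = 5, c = 5, d = -4.
So P(n) = 2n^3 + 5n^2 + 5n - 4.
Then P(3) = 110.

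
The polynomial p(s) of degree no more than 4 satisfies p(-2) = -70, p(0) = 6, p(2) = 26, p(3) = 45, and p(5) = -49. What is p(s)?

Write p(s) = as^4 + bs^3 + cs^2 + ds + e. Substituting each data point gives a linear system:
  16a - 8b + 4c - 2d + e = -70
  e = 6
  16a + 8b + 4c + 2d + e = 26
  81a + 27b + 9c + 3d + e = 45
  625a + 125b + 25c + 5d + e = -49
Solving the system yields a = -1, b = 5, c = -3, d = 4, e = 6.
So p(s) = -s⁴ + 5s³ - 3s² + 4s + 6.
Check: p(3) = 45. ✓

p(s) = -s^4 + 5s^3 - 3s^2 + 4s + 6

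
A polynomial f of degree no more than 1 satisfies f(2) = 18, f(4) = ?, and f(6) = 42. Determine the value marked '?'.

On equispaced nodes a degree-1 polynomial has vanishing second forward difference, so
  f(2) - 2·f(4) + f(6) = 0.
Substituting the known values and solving for f(4):
  -2·f(4) = -60
  f(4) = 30.

30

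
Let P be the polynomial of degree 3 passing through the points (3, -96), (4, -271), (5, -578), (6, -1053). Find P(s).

P(s) = -6s^3 + 6s^2 + 5s - 3

Using the Lagrange interpolation formula with nodes 3, 4, 5, 6:
  L_0(s) = (s - 4)(s - 5)(s - 6) / -6
  L_1(s) = (s - 3)(s - 5)(s - 6) / 2
  L_2(s) = (s - 3)(s - 4)(s - 6) / -2
  L_3(s) = (s - 3)(s - 4)(s - 5) / 6
Then P(s) = -96·L_0(s) - 271·L_1(s) - 578·L_2(s) - 1053·L_3(s).
Expanding and collecting terms gives P(s) = -6s³ + 6s² + 5s - 3.
Check: P(6) = -1053. ✓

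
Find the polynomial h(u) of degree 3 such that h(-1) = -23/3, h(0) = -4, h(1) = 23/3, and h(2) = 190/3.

Write h(u) = au^3 + bu^2 + cu + d. Substituting each data point gives a linear system:
  -a + b - c + d = -23/3
  d = -4
  a + b + c + d = 23/3
  8a + 4b + 2c + d = 190/3
Solving the system yields a = 6, b = 4, c = 5/3, d = -4.
So h(u) = 6u³ + 4u² + (5/3)u - 4.
Check: h(2) = 190/3. ✓

h(u) = 6u^3 + 4u^2 + (5/3)u - 4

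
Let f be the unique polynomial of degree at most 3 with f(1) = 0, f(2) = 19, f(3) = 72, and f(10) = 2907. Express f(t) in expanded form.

Write f(t) = at^3 + bt^2 + ct + d. Substituting each data point gives a linear system:
  a + b + c + d = 0
  8a + 4b + 2c + d = 19
  27a + 9b + 3c + d = 72
  1000a + 100b + 10c + d = 2907
Solving the system yields a = 3, b = -1, c = 1, d = -3.
So f(t) = 3t^3 - t^2 + t - 3.
Check: f(10) = 2907. ✓

f(t) = 3t^3 - t^2 + t - 3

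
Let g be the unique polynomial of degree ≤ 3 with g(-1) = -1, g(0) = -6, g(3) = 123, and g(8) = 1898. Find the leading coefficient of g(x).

3

Write g(x) = ax^3 + bx^2 + cx + d. Substituting each data point gives a linear system:
  -a + b - c + d = -1
  d = -6
  27a + 9b + 3c + d = 123
  512a + 64b + 8c + d = 1898
Solving the system yields a = 3, b = 6, c = -2, d = -6.
So g(x) = 3x^3 + 6x^2 - 2x - 6.
The leading coefficient is 3.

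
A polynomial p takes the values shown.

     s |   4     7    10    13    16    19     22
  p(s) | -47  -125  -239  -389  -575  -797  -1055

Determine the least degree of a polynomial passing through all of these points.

Forward differences of the values at s = 4, 7, 10, 13, 16, 19, 22:
  p  : -47  -125  -239  -389  -575  -797  -1055
  Δ  : -78  -114  -150  -186  -222  -258
  Δ^2: -36  -36  -36  -36  -36
  Δ^3: 0  0  0  0
  Δ^4: 0  0  0
  Δ^5: 0  0
  Δ^6: 0
The second differences are constant (-36) and nonzero, while all higher differences vanish, so the minimal degree is 2.

2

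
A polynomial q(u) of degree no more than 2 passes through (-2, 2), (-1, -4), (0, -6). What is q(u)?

q(u) = 2u^2 - 6

Write q(u) = au^2 + bu + c. Substituting each data point gives a linear system:
  4a - 2b + c = 2
  a - b + c = -4
  c = -6
Solving the system yields a = 2, b = 0, c = -6.
So q(u) = 2u² - 6.
Check: q(-2) = 2. ✓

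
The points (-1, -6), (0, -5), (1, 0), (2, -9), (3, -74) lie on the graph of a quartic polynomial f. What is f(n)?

f(n) = -n^4 - n^3 + 3n^2 + 4n - 5

Using the Lagrange interpolation formula with nodes -1, 0, 1, 2, 3:
  L_0(n) = n(n - 1)(n - 2)(n - 3) / 24
  L_1(n) = (n + 1)(n - 1)(n - 2)(n - 3) / -6
  L_2(n) = (n + 1)n(n - 2)(n - 3) / 4
  L_3(n) = (n + 1)n(n - 1)(n - 3) / -6
  L_4(n) = (n + 1)n(n - 1)(n - 2) / 24
Then f(n) = -6·L_0(n) - 5·L_1(n) + 0·L_2(n) - 9·L_3(n) - 74·L_4(n).
Expanding and collecting terms gives f(n) = -n^4 - n^3 + 3n^2 + 4n - 5.
Check: f(0) = -5. ✓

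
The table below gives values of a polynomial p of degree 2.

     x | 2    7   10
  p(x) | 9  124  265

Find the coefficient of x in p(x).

-4

Write p(x) = ax^2 + bx + c. Substituting each data point gives a linear system:
  4a + 2b + c = 9
  49a + 7b + c = 124
  100a + 10b + c = 265
Solving the system yields a = 3, b = -4, c = 5.
So p(x) = 3x^2 - 4x + 5.
The coefficient of x is -4.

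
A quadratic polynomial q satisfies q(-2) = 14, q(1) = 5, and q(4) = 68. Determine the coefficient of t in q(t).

1

Write q(t) = at^2 + bt + c. Substituting each data point gives a linear system:
  4a - 2b + c = 14
  a + b + c = 5
  16a + 4b + c = 68
Solving the system yields a = 4, b = 1, c = 0.
So q(t) = 4t² + t.
The coefficient of t is 1.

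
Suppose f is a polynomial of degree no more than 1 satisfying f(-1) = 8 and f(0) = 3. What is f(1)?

Using the Lagrange interpolation formula with nodes -1, 0:
  L_0(x) = x / -1
  L_1(x) = (x + 1) / 1
Then f(x) = 8·L_0(x) + 3·L_1(x).
Expanding and collecting terms gives f(x) = -5x + 3.
Evaluating at x = 1: f(1) = -2.

-2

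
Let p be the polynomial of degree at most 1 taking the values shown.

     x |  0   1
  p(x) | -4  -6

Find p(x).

p(x) = -2x - 4

Using the Lagrange interpolation formula with nodes 0, 1:
  L_0(x) = (x - 1) / -1
  L_1(x) = x / 1
Then p(x) = -4·L_0(x) - 6·L_1(x).
Expanding and collecting terms gives p(x) = -2x - 4.
Check: p(1) = -6. ✓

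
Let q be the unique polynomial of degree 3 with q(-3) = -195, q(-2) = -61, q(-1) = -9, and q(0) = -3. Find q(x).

q(x) = 6x^3 - 5x^2 - 5x - 3

Write q(x) = ax^3 + bx^2 + cx + d. Substituting each data point gives a linear system:
  -27a + 9b - 3c + d = -195
  -8a + 4b - 2c + d = -61
  -a + b - c + d = -9
  d = -3
Solving the system yields a = 6, b = -5, c = -5, d = -3.
So q(x) = 6x³ - 5x² - 5x - 3.
Check: q(-3) = -195. ✓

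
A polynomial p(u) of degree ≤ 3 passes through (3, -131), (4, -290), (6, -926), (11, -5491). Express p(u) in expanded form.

Write p(u) = au^3 + bu^2 + cu + d. Substituting each data point gives a linear system:
  27a + 9b + 3c + d = -131
  64a + 16b + 4c + d = -290
  216a + 36b + 6c + d = -926
  1331a + 121b + 11c + d = -5491
Solving the system yields a = -4, b = -1, c = -4, d = -2.
So p(u) = -4u^3 - u^2 - 4u - 2.
Check: p(11) = -5491. ✓

p(u) = -4u^3 - u^2 - 4u - 2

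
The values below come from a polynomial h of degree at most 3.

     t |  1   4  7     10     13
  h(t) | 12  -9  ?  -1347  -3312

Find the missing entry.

-354

The 4 known points determine the degree-3 polynomial uniquely.
Write h(t) = at^3 + bt^2 + ct + d. Substituting each data point gives a linear system:
  a + b + c + d = 12
  64a + 16b + 4c + d = -9
  1000a + 100b + 10c + d = -1347
  2197a + 169b + 13c + d = -3312
Solving the system yields a = -2, b = 6, c = 5, d = 3.
So h(t) = -2t^3 + 6t^2 + 5t + 3.
Then h(7) = -354.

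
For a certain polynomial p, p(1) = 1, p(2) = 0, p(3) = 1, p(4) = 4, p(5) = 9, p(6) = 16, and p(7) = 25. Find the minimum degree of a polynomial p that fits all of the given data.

2

Forward differences of the values at n = 1, 2, 3, 4, 5, 6, 7:
  p  : 1  0  1  4  9  16  25
  Δ  : -1  1  3  5  7  9
  Δ^2: 2  2  2  2  2
  Δ^3: 0  0  0  0
  Δ^4: 0  0  0
  Δ^5: 0  0
  Δ^6: 0
The second differences are constant (2) and nonzero, while all higher differences vanish, so the minimal degree is 2.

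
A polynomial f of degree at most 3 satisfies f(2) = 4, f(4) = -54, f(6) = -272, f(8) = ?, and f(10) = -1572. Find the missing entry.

-746

The 4 known points determine the degree-3 polynomial uniquely.
Write f(s) = as^3 + bs^2 + cs + d. Substituting each data point gives a linear system:
  8a + 4b + 2c + d = 4
  64a + 16b + 4c + d = -54
  216a + 36b + 6c + d = -272
  1000a + 100b + 10c + d = -1572
Solving the system yields a = -2, b = 4, c = 3, d = -2.
So f(s) = -2s^3 + 4s^2 + 3s - 2.
Then f(8) = -746.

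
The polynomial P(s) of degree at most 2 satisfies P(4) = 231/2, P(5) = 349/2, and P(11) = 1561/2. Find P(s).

Write P(s) = as^2 + bs + c. Substituting each data point gives a linear system:
  16a + 4b + c = 231/2
  25a + 5b + c = 349/2
  121a + 11b + c = 1561/2
Solving the system yields a = 6, b = 5, c = -1/2.
So P(s) = 6s² + 5s - 1/2.
Check: P(5) = 349/2. ✓

P(s) = 6s^2 + 5s - 1/2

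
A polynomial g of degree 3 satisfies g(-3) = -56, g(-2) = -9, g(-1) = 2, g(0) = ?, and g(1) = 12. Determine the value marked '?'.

The 4 known points determine the degree-3 polynomial uniquely.
Write g(s) = as^3 + bs^2 + cs + d. Substituting each data point gives a linear system:
  -27a + 9b - 3c + d = -56
  -8a + 4b - 2c + d = -9
  -a + b - c + d = 2
  a + b + c + d = 12
Solving the system yields a = 4, b = 6, c = 1, d = 1.
So g(s) = 4s^3 + 6s^2 + s + 1.
Then g(0) = 1.

1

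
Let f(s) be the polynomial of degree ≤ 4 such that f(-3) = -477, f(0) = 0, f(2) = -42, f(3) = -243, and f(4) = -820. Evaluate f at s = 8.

Write f(s) = as^4 + bs^3 + cs^2 + ds + e. Substituting each data point gives a linear system:
  81a - 27b + 9c - 3d + e = -477
  e = 0
  16a + 8b + 4c + 2d + e = -42
  81a + 27b + 9c + 3d + e = -243
  256a + 64b + 16c + 4d + e = -820
Solving the system yields a = -4, b = 4, c = -4, d = 3, e = 0.
So f(s) = -4s^4 + 4s^3 - 4s^2 + 3s.
Then f(8) = -14568.

-14568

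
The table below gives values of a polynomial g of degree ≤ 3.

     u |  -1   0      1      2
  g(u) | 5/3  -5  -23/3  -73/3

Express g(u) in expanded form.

g(u) = -3u^3 + 2u^2 - (5/3)u - 5

Using the Lagrange interpolation formula with nodes -1, 0, 1, 2:
  L_0(u) = u(u - 1)(u - 2) / -6
  L_1(u) = (u + 1)(u - 1)(u - 2) / 2
  L_2(u) = (u + 1)u(u - 2) / -2
  L_3(u) = (u + 1)u(u - 1) / 6
Then g(u) = 5/3·L_0(u) - 5·L_1(u) - 23/3·L_2(u) - 73/3·L_3(u).
Expanding and collecting terms gives g(u) = -3u^3 + 2u^2 - (5/3)u - 5.
Check: g(2) = -73/3. ✓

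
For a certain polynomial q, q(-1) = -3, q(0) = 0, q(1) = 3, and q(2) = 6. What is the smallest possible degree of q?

1

Forward differences of the values at s = -1, 0, 1, 2:
  q  : -3  0  3  6
  Δ  : 3  3  3
  Δ^2: 0  0
  Δ^3: 0
The first differences are constant (3) and nonzero, while all higher differences vanish, so the minimal degree is 1.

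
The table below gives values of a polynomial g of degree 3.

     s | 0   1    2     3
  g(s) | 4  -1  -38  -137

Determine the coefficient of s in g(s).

1

Write g(s) = as^3 + bs^2 + cs + d. Substituting each data point gives a linear system:
  d = 4
  a + b + c + d = -1
  8a + 4b + 2c + d = -38
  27a + 9b + 3c + d = -137
Solving the system yields a = -5, b = -1, c = 1, d = 4.
So g(s) = -5s^3 - s^2 + s + 4.
The coefficient of s is 1.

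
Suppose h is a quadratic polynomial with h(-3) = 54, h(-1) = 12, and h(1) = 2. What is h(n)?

h(n) = 4n^2 - 5n + 3

Write h(n) = an^2 + bn + c. Substituting each data point gives a linear system:
  9a - 3b + c = 54
  a - b + c = 12
  a + b + c = 2
Solving the system yields a = 4, b = -5, c = 3.
So h(n) = 4n² - 5n + 3.
Check: h(-1) = 12. ✓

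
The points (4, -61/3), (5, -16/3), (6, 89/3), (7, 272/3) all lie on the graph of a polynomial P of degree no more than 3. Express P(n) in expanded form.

Write P(n) = an^3 + bn^2 + cn + d. Substituting each data point gives a linear system:
  64a + 16b + 4c + d = -61/3
  125a + 25b + 5c + d = -16/3
  216a + 36b + 6c + d = 89/3
  343a + 49b + 7c + d = 272/3
Solving the system yields a = 1, b = -5, c = -1, d = -1/3.
So P(n) = n^3 - 5n^2 - n - 1/3.
Check: P(4) = -61/3. ✓

P(n) = n^3 - 5n^2 - n - 1/3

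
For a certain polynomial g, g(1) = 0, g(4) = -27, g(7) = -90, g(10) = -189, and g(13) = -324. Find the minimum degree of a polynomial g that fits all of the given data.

Forward differences of the values at u = 1, 4, 7, 10, 13:
  g  : 0  -27  -90  -189  -324
  Δ  : -27  -63  -99  -135
  Δ^2: -36  -36  -36
  Δ^3: 0  0
  Δ^4: 0
The second differences are constant (-36) and nonzero, while all higher differences vanish, so the minimal degree is 2.

2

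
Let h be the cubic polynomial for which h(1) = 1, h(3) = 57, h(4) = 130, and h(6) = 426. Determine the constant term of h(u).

-6

Write h(u) = au^3 + bu^2 + cu + d. Substituting each data point gives a linear system:
  a + b + c + d = 1
  27a + 9b + 3c + d = 57
  64a + 16b + 4c + d = 130
  216a + 36b + 6c + d = 426
Solving the system yields a = 2, b = -1, c = 6, d = -6.
So h(u) = 2u³ - u² + 6u - 6.
The constant term is -6.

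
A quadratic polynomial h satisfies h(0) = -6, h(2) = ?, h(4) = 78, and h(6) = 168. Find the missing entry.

The 3 known points determine the degree-2 polynomial uniquely.
Write h(u) = au^2 + bu + c. Substituting each data point gives a linear system:
  c = -6
  16a + 4b + c = 78
  36a + 6b + c = 168
Solving the system yields a = 4, b = 5, c = -6.
So h(u) = 4u^2 + 5u - 6.
Then h(2) = 20.

20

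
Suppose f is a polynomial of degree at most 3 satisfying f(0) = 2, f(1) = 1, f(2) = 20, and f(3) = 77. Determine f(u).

f(u) = 3u^3 + u^2 - 5u + 2

Using the Lagrange interpolation formula with nodes 0, 1, 2, 3:
  L_0(u) = (u - 1)(u - 2)(u - 3) / -6
  L_1(u) = u(u - 2)(u - 3) / 2
  L_2(u) = u(u - 1)(u - 3) / -2
  L_3(u) = u(u - 1)(u - 2) / 6
Then f(u) = 2·L_0(u) + 1·L_1(u) + 20·L_2(u) + 77·L_3(u).
Expanding and collecting terms gives f(u) = 3u^3 + u^2 - 5u + 2.
Check: f(3) = 77. ✓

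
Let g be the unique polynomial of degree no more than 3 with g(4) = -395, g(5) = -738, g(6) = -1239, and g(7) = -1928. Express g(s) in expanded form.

Using the Lagrange interpolation formula with nodes 4, 5, 6, 7:
  L_0(s) = (s - 5)(s - 6)(s - 7) / -6
  L_1(s) = (s - 4)(s - 6)(s - 7) / 2
  L_2(s) = (s - 4)(s - 5)(s - 7) / -2
  L_3(s) = (s - 4)(s - 5)(s - 6) / 6
Then g(s) = -395·L_0(s) - 738·L_1(s) - 1239·L_2(s) - 1928·L_3(s).
Expanding and collecting terms gives g(s) = -5s³ - 4s² - 2s - 3.
Check: g(6) = -1239. ✓

g(s) = -5s^3 - 4s^2 - 2s - 3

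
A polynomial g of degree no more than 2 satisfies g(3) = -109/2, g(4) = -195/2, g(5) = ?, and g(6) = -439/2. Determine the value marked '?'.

The 3 known points determine the degree-2 polynomial uniquely.
Write g(u) = au^2 + bu + c. Substituting each data point gives a linear system:
  9a + 3b + c = -109/2
  16a + 4b + c = -195/2
  36a + 6b + c = -439/2
Solving the system yields a = -6, b = -1, c = 5/2.
So g(u) = -6u² - u + 5/2.
Then g(5) = -305/2.

-305/2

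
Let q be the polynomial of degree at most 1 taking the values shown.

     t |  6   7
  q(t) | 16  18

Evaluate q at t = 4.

12

Using the Lagrange interpolation formula with nodes 6, 7:
  L_0(t) = (t - 7) / -1
  L_1(t) = (t - 6) / 1
Then q(t) = 16·L_0(t) + 18·L_1(t).
Expanding and collecting terms gives q(t) = 2t + 4.
Evaluating at t = 4: q(4) = 12.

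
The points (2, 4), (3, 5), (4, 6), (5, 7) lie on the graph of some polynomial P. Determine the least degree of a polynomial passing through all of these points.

1

Forward differences of the values at s = 2, 3, 4, 5:
  P  : 4  5  6  7
  Δ  : 1  1  1
  Δ^2: 0  0
  Δ^3: 0
The first differences are constant (1) and nonzero, while all higher differences vanish, so the minimal degree is 1.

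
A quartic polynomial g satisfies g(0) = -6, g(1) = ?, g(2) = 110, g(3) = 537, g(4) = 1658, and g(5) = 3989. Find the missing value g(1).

The 5 known points determine the degree-4 polynomial uniquely.
Write g(x) = ax^4 + bx^3 + cx^2 + dx + e. Substituting each data point gives a linear system:
  e = -6
  16a + 8b + 4c + 2d + e = 110
  81a + 27b + 9c + 3d + e = 537
  256a + 64b + 16c + 4d + e = 1658
  625a + 125b + 25c + 5d + e = 3989
Solving the system yields a = 6, b = 2, c = -1, d = 4, e = -6.
So g(x) = 6x^4 + 2x^3 - x^2 + 4x - 6.
Then g(1) = 5.

5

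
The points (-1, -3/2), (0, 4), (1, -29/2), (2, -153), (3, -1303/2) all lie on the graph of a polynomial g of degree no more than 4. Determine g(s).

Write g(s) = as^4 + bs^3 + cs^2 + ds + e. Substituting each data point gives a linear system:
  a - b + c - d + e = -3/2
  e = 4
  a + b + c + d + e = -29/2
  16a + 8b + 4c + 2d + e = -153
  81a + 27b + 9c + 3d + e = -1303/2
Solving the system yields a = -6, b = -4, c = -6, d = -5/2, e = 4.
So g(s) = -6s^4 - 4s^3 - 6s^2 - (5/2)s + 4.
Check: g(0) = 4. ✓

g(s) = -6s^4 - 4s^3 - 6s^2 - (5/2)s + 4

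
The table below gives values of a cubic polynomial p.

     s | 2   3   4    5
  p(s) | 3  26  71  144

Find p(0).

Write p(s) = as^3 + bs^2 + cs + d. Substituting each data point gives a linear system:
  8a + 4b + 2c + d = 3
  27a + 9b + 3c + d = 26
  64a + 16b + 4c + d = 71
  125a + 25b + 5c + d = 144
Solving the system yields a = 1, b = 2, c = -6, d = -1.
So p(s) = s^3 + 2s^2 - 6s - 1.
Then p(0) = -1.

-1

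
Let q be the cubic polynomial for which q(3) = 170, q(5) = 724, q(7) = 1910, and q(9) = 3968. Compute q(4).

383

Using the Lagrange interpolation formula with nodes 3, 5, 7, 9:
  L_0(x) = (x - 5)(x - 7)(x - 9) / -48
  L_1(x) = (x - 3)(x - 7)(x - 9) / 16
  L_2(x) = (x - 3)(x - 5)(x - 9) / -16
  L_3(x) = (x - 3)(x - 5)(x - 7) / 48
Then q(x) = 170·L_0(x) + 724·L_1(x) + 1910·L_2(x) + 3968·L_3(x).
Expanding and collecting terms gives q(x) = 5x^3 + 4x^2 - 1.
Evaluating at x = 4: q(4) = 383.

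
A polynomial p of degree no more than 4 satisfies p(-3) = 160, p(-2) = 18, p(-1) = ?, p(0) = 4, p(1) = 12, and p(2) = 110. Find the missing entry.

The 5 known points determine the degree-4 polynomial uniquely.
Write p(n) = an^4 + bn^3 + cn^2 + dn + e. Substituting each data point gives a linear system:
  81a - 27b + 9c - 3d + e = 160
  16a - 8b + 4c - 2d + e = 18
  e = 4
  a + b + c + d + e = 12
  16a + 8b + 4c + 2d + e = 110
Solving the system yields a = 4, b = 6, c = -1, d = -1, e = 4.
So p(n) = 4n^4 + 6n^3 - n^2 - n + 4.
Then p(-1) = 2.

2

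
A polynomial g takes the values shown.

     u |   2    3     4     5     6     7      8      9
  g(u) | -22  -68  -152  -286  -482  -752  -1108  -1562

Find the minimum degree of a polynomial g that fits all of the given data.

3

Forward differences of the values at u = 2, 3, 4, 5, 6, 7, 8, 9:
  g  : -22  -68  -152  -286  -482  -752  -1108  -1562
  Δ  : -46  -84  -134  -196  -270  -356  -454
  Δ^2: -38  -50  -62  -74  -86  -98
  Δ^3: -12  -12  -12  -12  -12
  Δ^4: 0  0  0  0
  Δ^5: 0  0  0
  Δ^6: 0  0
  Δ^7: 0
The third differences are constant (-12) and nonzero, while all higher differences vanish, so the minimal degree is 3.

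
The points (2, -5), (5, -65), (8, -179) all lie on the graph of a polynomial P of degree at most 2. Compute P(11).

Using the Lagrange interpolation formula with nodes 2, 5, 8:
  L_0(s) = (s - 5)(s - 8) / 18
  L_1(s) = (s - 2)(s - 8) / -9
  L_2(s) = (s - 2)(s - 5) / 18
Then P(s) = -5·L_0(s) - 65·L_1(s) - 179·L_2(s).
Expanding and collecting terms gives P(s) = -3s^2 + s + 5.
Evaluating at s = 11: P(11) = -347.

-347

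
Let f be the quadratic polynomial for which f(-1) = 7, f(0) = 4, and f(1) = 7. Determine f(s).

f(s) = 3s^2 + 4

Using the Lagrange interpolation formula with nodes -1, 0, 1:
  L_0(s) = s(s - 1) / 2
  L_1(s) = (s + 1)(s - 1) / -1
  L_2(s) = (s + 1)s / 2
Then f(s) = 7·L_0(s) + 4·L_1(s) + 7·L_2(s).
Expanding and collecting terms gives f(s) = 3s^2 + 4.
Check: f(1) = 7. ✓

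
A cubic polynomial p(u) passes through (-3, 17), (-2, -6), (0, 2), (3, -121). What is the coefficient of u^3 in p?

Write p(u) = au^3 + bu^2 + cu + d. Substituting each data point gives a linear system:
  -27a + 9b - 3c + d = 17
  -8a + 4b - 2c + d = -6
  d = 2
  27a + 9b + 3c + d = -121
Solving the system yields a = -3, b = -6, c = 4, d = 2.
So p(u) = -3u^3 - 6u^2 + 4u + 2.
The leading coefficient is -3.

-3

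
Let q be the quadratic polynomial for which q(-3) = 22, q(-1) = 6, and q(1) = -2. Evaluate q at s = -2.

Write q(s) = as^2 + bs + c. Substituting each data point gives a linear system:
  9a - 3b + c = 22
  a - b + c = 6
  a + b + c = -2
Solving the system yields a = 1, b = -4, c = 1.
So q(s) = s^2 - 4s + 1.
Then q(-2) = 13.

13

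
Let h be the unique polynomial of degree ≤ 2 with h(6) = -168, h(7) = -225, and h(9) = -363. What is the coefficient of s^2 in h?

Write h(s) = as^2 + bs + c. Substituting each data point gives a linear system:
  36a + 6b + c = -168
  49a + 7b + c = -225
  81a + 9b + c = -363
Solving the system yields a = -4, b = -5, c = 6.
So h(s) = -4s^2 - 5s + 6.
The leading coefficient is -4.

-4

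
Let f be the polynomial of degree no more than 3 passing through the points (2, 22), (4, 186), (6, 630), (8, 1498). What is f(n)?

Write f(n) = an^3 + bn^2 + cn + d. Substituting each data point gives a linear system:
  8a + 4b + 2c + d = 22
  64a + 16b + 4c + d = 186
  216a + 36b + 6c + d = 630
  512a + 64b + 8c + d = 1498
Solving the system yields a = 3, b = -1, c = 4, d = -6.
So f(n) = 3n^3 - n^2 + 4n - 6.
Check: f(2) = 22. ✓

f(n) = 3n^3 - n^2 + 4n - 6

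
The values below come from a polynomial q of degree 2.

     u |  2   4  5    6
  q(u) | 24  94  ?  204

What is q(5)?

The 3 known points determine the degree-2 polynomial uniquely.
Write q(u) = au^2 + bu + c. Substituting each data point gives a linear system:
  4a + 2b + c = 24
  16a + 4b + c = 94
  36a + 6b + c = 204
Solving the system yields a = 5, b = 5, c = -6.
So q(u) = 5u² + 5u - 6.
Then q(5) = 144.

144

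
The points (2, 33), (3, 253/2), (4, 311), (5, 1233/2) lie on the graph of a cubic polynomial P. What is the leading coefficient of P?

5

Write P(x) = ax^3 + bx^2 + cx + d. Substituting each data point gives a linear system:
  8a + 4b + 2c + d = 33
  27a + 9b + 3c + d = 253/2
  64a + 16b + 4c + d = 311
  125a + 25b + 5c + d = 1233/2
Solving the system yields a = 5, b = 1/2, c = -4, d = -1.
So P(x) = 5x³ + (1/2)x² - 4x - 1.
The leading coefficient is 5.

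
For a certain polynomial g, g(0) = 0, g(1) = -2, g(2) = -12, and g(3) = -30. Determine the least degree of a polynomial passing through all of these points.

2

Forward differences of the values at u = 0, 1, 2, 3:
  g  : 0  -2  -12  -30
  Δ  : -2  -10  -18
  Δ^2: -8  -8
  Δ^3: 0
The second differences are constant (-8) and nonzero, while all higher differences vanish, so the minimal degree is 2.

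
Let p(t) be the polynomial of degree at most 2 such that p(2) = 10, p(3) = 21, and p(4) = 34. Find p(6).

Write p(t) = at^2 + bt + c. Substituting each data point gives a linear system:
  4a + 2b + c = 10
  9a + 3b + c = 21
  16a + 4b + c = 34
Solving the system yields a = 1, b = 6, c = -6.
So p(t) = t^2 + 6t - 6.
Then p(6) = 66.

66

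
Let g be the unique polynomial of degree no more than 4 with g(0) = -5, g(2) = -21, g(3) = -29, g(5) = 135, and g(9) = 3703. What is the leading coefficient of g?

1

Write g(n) = an^4 + bn^3 + cn^2 + dn + e. Substituting each data point gives a linear system:
  e = -5
  16a + 8b + 4c + 2d + e = -21
  81a + 27b + 9c + 3d + e = -29
  625a + 125b + 25c + 5d + e = 135
  6561a + 729b + 81c + 9d + e = 3703
Solving the system yields a = 1, b = -4, c = 1, d = -2, e = -5.
So g(n) = n⁴ - 4n³ + n² - 2n - 5.
The leading coefficient is 1.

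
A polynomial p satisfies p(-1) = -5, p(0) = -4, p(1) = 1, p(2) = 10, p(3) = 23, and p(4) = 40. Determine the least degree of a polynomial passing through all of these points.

2

Forward differences of the values at u = -1, 0, 1, 2, 3, 4:
  p  : -5  -4  1  10  23  40
  Δ  : 1  5  9  13  17
  Δ^2: 4  4  4  4
  Δ^3: 0  0  0
  Δ^4: 0  0
  Δ^5: 0
The second differences are constant (4) and nonzero, while all higher differences vanish, so the minimal degree is 2.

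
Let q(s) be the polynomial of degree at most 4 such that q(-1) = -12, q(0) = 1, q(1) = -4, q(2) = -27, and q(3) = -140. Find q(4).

-487

Forward differences of the values at s = -1, 0, 1, 2, 3:
  q  : -12  1  -4  -27  -140
  Δ  : 13  -5  -23  -113
  Δ^2: -18  -18  -90
  Δ^3: 0  -72
  Δ^4: -72
The fourth differences are constant, confirming degree 4.
Interpolating (Newton forward form) and evaluating at s = 4 gives q(4) = -487.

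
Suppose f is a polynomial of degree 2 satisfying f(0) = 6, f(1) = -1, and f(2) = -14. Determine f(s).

f(s) = -3s^2 - 4s + 6

Write f(s) = as^2 + bs + c. Substituting each data point gives a linear system:
  c = 6
  a + b + c = -1
  4a + 2b + c = -14
Solving the system yields a = -3, b = -4, c = 6.
So f(s) = -3s^2 - 4s + 6.
Check: f(2) = -14. ✓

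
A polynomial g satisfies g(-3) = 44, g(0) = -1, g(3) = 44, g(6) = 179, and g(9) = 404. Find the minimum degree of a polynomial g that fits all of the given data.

Forward differences of the values at t = -3, 0, 3, 6, 9:
  g  : 44  -1  44  179  404
  Δ  : -45  45  135  225
  Δ^2: 90  90  90
  Δ^3: 0  0
  Δ^4: 0
The second differences are constant (90) and nonzero, while all higher differences vanish, so the minimal degree is 2.

2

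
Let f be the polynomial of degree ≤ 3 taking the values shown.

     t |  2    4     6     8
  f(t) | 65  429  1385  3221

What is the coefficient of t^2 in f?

Write f(t) = at^3 + bt^2 + ct + d. Substituting each data point gives a linear system:
  8a + 4b + 2c + d = 65
  64a + 16b + 4c + d = 429
  216a + 36b + 6c + d = 1385
  512a + 64b + 8c + d = 3221
Solving the system yields a = 6, b = 2, c = 2, d = 5.
So f(t) = 6t³ + 2t² + 2t + 5.
The coefficient of t^2 is 2.

2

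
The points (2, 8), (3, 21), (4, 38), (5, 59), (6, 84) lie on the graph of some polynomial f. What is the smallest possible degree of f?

2

Forward differences of the values at s = 2, 3, 4, 5, 6:
  f  : 8  21  38  59  84
  Δ  : 13  17  21  25
  Δ^2: 4  4  4
  Δ^3: 0  0
  Δ^4: 0
The second differences are constant (4) and nonzero, while all higher differences vanish, so the minimal degree is 2.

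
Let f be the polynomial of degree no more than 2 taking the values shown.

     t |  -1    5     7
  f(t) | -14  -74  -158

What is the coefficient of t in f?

6

Write f(t) = at^2 + bt + c. Substituting each data point gives a linear system:
  a - b + c = -14
  25a + 5b + c = -74
  49a + 7b + c = -158
Solving the system yields a = -4, b = 6, c = -4.
So f(t) = -4t^2 + 6t - 4.
The coefficient of t is 6.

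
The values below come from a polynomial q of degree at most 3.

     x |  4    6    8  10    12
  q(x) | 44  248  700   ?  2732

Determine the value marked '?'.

The 4 known points determine the degree-3 polynomial uniquely.
Write q(x) = ax^3 + bx^2 + cx + d. Substituting each data point gives a linear system:
  64a + 16b + 4c + d = 44
  216a + 36b + 6c + d = 248
  512a + 64b + 8c + d = 700
  1728a + 144b + 12c + d = 2732
Solving the system yields a = 2, b = -5, c = 0, d = -4.
So q(x) = 2x^3 - 5x^2 - 4.
Then q(10) = 1496.

1496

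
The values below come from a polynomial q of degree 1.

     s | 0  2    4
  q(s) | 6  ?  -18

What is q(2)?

-6

The 2 known points determine the degree-1 polynomial uniquely.
Write q(s) = as + b. Substituting each data point gives a linear system:
  b = 6
  4a + b = -18
Solving the system yields a = -6, b = 6.
So q(s) = -6s + 6.
Then q(2) = -6.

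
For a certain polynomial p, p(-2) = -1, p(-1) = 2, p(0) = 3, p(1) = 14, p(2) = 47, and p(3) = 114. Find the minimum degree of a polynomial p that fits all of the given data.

Forward differences of the values at t = -2, -1, 0, 1, 2, 3:
  p  : -1  2  3  14  47  114
  Δ  : 3  1  11  33  67
  Δ^2: -2  10  22  34
  Δ^3: 12  12  12
  Δ^4: 0  0
  Δ^5: 0
The third differences are constant (12) and nonzero, while all higher differences vanish, so the minimal degree is 3.

3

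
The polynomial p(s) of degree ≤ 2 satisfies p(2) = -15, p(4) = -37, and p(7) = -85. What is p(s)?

Using the Lagrange interpolation formula with nodes 2, 4, 7:
  L_0(s) = (s - 4)(s - 7) / 10
  L_1(s) = (s - 2)(s - 7) / -6
  L_2(s) = (s - 2)(s - 4) / 15
Then p(s) = -15·L_0(s) - 37·L_1(s) - 85·L_2(s).
Expanding and collecting terms gives p(s) = -s^2 - 5s - 1.
Check: p(4) = -37. ✓

p(s) = -s^2 - 5s - 1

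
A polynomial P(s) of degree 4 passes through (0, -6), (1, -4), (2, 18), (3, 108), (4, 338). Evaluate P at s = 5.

804

Forward differences of the values at s = 0, 1, 2, 3, 4:
  P  : -6  -4  18  108  338
  Δ  : 2  22  90  230
  Δ^2: 20  68  140
  Δ^3: 48  72
  Δ^4: 24
The fourth differences are constant, confirming degree 4.
Interpolating (Newton forward form) and evaluating at s = 5 gives P(5) = 804.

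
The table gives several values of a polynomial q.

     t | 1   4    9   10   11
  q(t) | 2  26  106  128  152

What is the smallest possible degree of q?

Divided differences on the nodes 1, 4, 9, 10, 11:
  order 0: 2  26  106  128  152
  order 1: 8  16  22  24
  order 2: 1  1  1
  order 3: 0  0
  order 4: 0
The order-2 divided differences are all 1 (nonzero) and every higher order vanishes, so the data lies on a polynomial of degree exactly 2.

2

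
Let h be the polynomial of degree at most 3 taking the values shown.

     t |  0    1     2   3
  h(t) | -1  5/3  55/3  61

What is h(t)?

h(t) = 2t^3 + t^2 - (1/3)t - 1

Write h(t) = at^3 + bt^2 + ct + d. Substituting each data point gives a linear system:
  d = -1
  a + b + c + d = 5/3
  8a + 4b + 2c + d = 55/3
  27a + 9b + 3c + d = 61
Solving the system yields a = 2, b = 1, c = -1/3, d = -1.
So h(t) = 2t³ + t² - (1/3)t - 1.
Check: h(2) = 55/3. ✓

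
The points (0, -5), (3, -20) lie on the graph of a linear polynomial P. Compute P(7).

Write P(u) = au + b. Substituting each data point gives a linear system:
  b = -5
  3a + b = -20
Solving the system yields a = -5, b = -5.
So P(u) = -5u - 5.
Then P(7) = -40.

-40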